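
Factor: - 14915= - 5^1*19^1*  157^1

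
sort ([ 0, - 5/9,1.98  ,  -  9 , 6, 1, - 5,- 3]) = [-9, - 5 , - 3, - 5/9,0,1,1.98,6]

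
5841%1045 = 616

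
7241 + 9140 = 16381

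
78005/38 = 78005/38 = 2052.76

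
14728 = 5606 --9122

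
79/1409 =79/1409 =0.06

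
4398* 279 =1227042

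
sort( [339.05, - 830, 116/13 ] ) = [ - 830,116/13,  339.05]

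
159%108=51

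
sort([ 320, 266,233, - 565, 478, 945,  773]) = [ - 565, 233,266,  320, 478, 773 , 945]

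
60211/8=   60211/8 = 7526.38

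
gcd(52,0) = 52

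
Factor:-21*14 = -2^1*3^1*7^2 = - 294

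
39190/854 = 45 + 380/427= 45.89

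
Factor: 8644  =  2^2*2161^1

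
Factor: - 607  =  -607^1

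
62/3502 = 31/1751=   0.02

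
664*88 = 58432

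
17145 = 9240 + 7905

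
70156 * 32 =2244992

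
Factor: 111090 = 2^1 * 3^1*5^1*7^1*23^2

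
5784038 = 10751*538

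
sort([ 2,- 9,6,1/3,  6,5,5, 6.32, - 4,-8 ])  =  [ - 9,-8,  -  4, 1/3,2,5, 5,6, 6,6.32]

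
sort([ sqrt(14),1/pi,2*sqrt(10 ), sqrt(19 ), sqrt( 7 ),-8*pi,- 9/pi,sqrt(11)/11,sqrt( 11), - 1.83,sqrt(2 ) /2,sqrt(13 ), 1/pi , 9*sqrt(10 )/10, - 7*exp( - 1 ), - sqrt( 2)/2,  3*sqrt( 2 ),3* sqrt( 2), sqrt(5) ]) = [ - 8*pi,-9/pi, - 7 * exp( - 1), -1.83, - sqrt(2) /2,sqrt( 11 )/11, 1/pi,1/pi,sqrt(2)/2,sqrt(5),sqrt(7) , 9 * sqrt(10)/10 , sqrt(11 ), sqrt( 13),sqrt( 14 ), 3* sqrt(2 ), 3*sqrt ( 2 ),sqrt(19 ),2*sqrt(10 )] 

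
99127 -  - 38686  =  137813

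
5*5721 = 28605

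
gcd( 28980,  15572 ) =4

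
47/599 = 47/599 = 0.08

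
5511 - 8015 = -2504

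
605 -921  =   - 316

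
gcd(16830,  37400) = 1870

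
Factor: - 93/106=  - 2^( - 1 )*3^1  *  31^1*53^(  -  1)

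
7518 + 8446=15964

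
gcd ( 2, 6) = 2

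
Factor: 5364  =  2^2 *3^2*149^1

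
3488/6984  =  436/873 = 0.50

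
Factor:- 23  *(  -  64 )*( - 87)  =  -2^6*3^1*23^1*29^1  =  - 128064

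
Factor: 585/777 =195/259 =3^1*5^1 * 7^(-1)*13^1 * 37^( - 1)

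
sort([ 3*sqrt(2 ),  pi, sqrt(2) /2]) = [ sqrt(2 )/2, pi, 3*sqrt(2 )]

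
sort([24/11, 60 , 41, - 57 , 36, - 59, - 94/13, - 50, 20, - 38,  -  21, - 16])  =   [ - 59,  -  57,-50, - 38, - 21,-16,- 94/13, 24/11,20, 36,41 , 60]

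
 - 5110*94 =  - 480340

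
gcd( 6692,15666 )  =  14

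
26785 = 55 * 487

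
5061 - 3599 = 1462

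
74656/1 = 74656=74656.00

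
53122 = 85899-32777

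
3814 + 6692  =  10506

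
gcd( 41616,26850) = 6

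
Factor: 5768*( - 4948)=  - 28540064= - 2^5*7^1*103^1 * 1237^1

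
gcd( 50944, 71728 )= 16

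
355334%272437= 82897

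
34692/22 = 1576  +  10/11  =  1576.91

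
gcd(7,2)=1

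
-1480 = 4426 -5906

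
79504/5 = 15900 + 4/5 = 15900.80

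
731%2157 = 731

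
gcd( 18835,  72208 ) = 1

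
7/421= 7/421 = 0.02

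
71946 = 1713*42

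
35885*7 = 251195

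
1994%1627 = 367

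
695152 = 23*30224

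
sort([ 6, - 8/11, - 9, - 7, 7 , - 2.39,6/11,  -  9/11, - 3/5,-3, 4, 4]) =[ - 9,-7, - 3, - 2.39, - 9/11, - 8/11, - 3/5, 6/11, 4, 4, 6, 7 ] 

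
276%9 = 6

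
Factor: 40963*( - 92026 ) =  - 2^1*11^1 *13^1*23^1 * 47^1*89^1*137^1=-3769661038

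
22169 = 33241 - 11072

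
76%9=4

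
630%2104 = 630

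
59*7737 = 456483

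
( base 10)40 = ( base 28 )1C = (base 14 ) 2c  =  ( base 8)50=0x28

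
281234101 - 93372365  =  187861736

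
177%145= 32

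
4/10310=2/5155 =0.00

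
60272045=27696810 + 32575235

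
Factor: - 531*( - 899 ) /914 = 477369/914  =  2^( - 1 )*3^2*29^1 *31^1*59^1*457^ ( - 1)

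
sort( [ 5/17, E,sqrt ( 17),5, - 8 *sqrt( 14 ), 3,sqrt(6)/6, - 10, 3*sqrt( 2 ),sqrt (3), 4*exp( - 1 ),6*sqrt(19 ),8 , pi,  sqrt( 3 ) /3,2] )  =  [-8*sqrt( 14 ), - 10,5/17 , sqrt(6) /6,sqrt (3)/3,4 * exp( - 1),sqrt(3), 2,E, 3,  pi, sqrt( 17 ),3*sqrt(2), 5,8,6*sqrt(19)]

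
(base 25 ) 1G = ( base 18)25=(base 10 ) 41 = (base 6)105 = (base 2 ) 101001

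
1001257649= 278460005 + 722797644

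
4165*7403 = 30833495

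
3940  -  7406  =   - 3466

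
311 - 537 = - 226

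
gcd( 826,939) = 1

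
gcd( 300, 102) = 6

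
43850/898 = 48  +  373/449 = 48.83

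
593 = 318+275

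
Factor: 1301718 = 2^1 * 3^1*11^3*163^1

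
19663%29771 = 19663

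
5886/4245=1962/1415 =1.39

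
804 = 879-75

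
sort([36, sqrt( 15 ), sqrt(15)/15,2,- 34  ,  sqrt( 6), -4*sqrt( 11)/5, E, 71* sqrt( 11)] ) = [ - 34 , - 4*sqrt( 11)/5,sqrt( 15)/15, 2, sqrt( 6 ),E,sqrt (15) , 36,71*sqrt(11)]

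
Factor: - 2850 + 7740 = 2^1*3^1*5^1*163^1 = 4890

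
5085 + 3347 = 8432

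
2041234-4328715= - 2287481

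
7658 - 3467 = 4191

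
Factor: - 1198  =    -  2^1*599^1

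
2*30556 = 61112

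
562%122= 74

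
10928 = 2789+8139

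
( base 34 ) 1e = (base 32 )1G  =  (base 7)66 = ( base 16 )30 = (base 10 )48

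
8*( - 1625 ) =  - 13000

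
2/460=1/230 = 0.00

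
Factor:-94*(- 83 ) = 7802  =  2^1*47^1*83^1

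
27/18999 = 3/2111 =0.00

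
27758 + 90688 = 118446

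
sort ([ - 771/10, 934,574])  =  [ - 771/10, 574 , 934]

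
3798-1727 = 2071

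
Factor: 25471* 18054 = 2^1 * 3^2*17^1* 59^1*25471^1 = 459853434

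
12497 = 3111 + 9386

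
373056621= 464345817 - 91289196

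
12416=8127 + 4289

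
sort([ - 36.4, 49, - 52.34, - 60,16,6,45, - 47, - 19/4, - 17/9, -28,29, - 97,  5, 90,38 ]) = [- 97,- 60, - 52.34, - 47,-36.4, - 28,  -  19/4 ,- 17/9, 5,6,16,29, 38,45,49,90] 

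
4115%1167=614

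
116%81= 35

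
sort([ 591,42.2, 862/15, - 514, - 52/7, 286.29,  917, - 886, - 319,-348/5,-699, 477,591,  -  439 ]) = [ - 886,-699,-514,-439, - 319,-348/5, - 52/7,42.2 , 862/15, 286.29,477, 591, 591,917]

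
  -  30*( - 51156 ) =1534680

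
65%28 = 9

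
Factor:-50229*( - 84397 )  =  3^2*37^1*2281^1*5581^1 = 4239176913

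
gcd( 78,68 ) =2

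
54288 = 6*9048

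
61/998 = 61/998  =  0.06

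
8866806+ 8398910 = 17265716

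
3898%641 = 52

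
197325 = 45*4385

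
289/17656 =289/17656 = 0.02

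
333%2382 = 333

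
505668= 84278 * 6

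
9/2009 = 9/2009 = 0.00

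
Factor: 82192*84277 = 2^4*11^1*71^1*467^1*1187^1 = 6926895184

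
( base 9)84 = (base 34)28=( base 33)2A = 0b1001100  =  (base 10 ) 76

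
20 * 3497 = 69940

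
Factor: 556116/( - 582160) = -2^(-2) *3^1*5^(-1)*11^2*19^ (-1)   =  -363/380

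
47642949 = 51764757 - 4121808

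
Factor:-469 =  - 7^1*67^1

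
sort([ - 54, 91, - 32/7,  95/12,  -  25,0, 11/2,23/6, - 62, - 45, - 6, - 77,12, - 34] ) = [-77, - 62, - 54, -45, - 34 , - 25,-6, - 32/7, 0, 23/6, 11/2,  95/12 , 12, 91]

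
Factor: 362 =2^1*181^1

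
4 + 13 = 17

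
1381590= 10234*135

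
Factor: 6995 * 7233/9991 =50594835/9991 = 3^1 * 5^1*97^( - 1) * 103^( - 1 )*1399^1*2411^1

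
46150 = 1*46150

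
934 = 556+378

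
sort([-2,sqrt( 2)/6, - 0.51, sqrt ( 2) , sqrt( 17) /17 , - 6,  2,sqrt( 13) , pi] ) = [-6, - 2, - 0.51 , sqrt( 2 )/6,sqrt( 17)/17, sqrt(2 ),2,pi , sqrt(13 ) ] 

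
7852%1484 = 432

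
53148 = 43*1236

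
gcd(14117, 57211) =743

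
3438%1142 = 12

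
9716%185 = 96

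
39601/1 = 39601 = 39601.00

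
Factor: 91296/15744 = 2^( - 2)*3^1*41^(-1)*317^1=951/164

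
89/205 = 89/205 =0.43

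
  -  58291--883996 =825705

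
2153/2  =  2153/2  =  1076.50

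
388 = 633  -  245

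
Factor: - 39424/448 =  - 88= - 2^3* 11^1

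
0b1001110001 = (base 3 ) 212011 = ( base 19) 1dh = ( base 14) 329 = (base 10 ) 625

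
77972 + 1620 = 79592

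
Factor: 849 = 3^1*283^1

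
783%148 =43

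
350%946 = 350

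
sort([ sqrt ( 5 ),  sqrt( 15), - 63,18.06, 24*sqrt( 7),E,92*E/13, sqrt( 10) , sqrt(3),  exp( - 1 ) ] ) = [ - 63 , exp( - 1) , sqrt( 3), sqrt(5),E, sqrt( 10) , sqrt(15),18.06 , 92*E/13, 24*sqrt( 7)] 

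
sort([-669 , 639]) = [- 669,639]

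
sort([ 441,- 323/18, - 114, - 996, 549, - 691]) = [-996,  -  691, - 114, - 323/18, 441, 549]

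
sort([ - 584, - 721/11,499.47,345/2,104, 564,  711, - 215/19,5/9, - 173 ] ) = [ - 584, - 173, - 721/11,-215/19,5/9, 104,345/2,499.47,564,  711 ] 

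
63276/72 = 878+ 5/6 = 878.83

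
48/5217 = 16/1739 =0.01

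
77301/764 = 101 + 137/764 = 101.18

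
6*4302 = 25812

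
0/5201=0 = 0.00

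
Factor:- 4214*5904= - 24879456 = - 2^5*3^2*7^2 *41^1*43^1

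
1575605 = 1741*905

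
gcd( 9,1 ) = 1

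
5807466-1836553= 3970913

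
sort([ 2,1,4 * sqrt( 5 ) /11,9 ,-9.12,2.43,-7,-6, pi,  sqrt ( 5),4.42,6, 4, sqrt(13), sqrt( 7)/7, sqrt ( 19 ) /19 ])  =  [ -9.12, - 7, - 6,sqrt( 19 ) /19,sqrt( 7)/7,4*sqrt (5 ) /11, 1,2, sqrt( 5 ), 2.43,pi,sqrt(13 ),4, 4.42,6,9 ] 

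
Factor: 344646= 2^1 * 3^2*41^1 * 467^1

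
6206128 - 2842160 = 3363968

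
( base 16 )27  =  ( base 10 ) 39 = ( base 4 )213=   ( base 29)1a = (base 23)1g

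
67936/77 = 6176/7 = 882.29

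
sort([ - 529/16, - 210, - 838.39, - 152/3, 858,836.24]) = [  -  838.39, -210, - 152/3, - 529/16, 836.24,858] 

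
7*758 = 5306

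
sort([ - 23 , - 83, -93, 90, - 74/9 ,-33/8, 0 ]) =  [ -93, - 83, - 23,  -  74/9, - 33/8 , 0,90 ] 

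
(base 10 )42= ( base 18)26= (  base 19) 24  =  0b101010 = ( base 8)52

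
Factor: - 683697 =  - 3^1 * 7^2 *4651^1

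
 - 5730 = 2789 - 8519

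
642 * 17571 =11280582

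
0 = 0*2530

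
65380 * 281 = 18371780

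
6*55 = 330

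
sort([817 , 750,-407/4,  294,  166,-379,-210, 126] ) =[ - 379, - 210, - 407/4, 126,166, 294, 750,  817]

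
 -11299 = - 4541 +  - 6758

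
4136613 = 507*8159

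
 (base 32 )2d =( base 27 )2n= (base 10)77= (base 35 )27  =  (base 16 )4D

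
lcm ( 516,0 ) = 0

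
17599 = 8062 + 9537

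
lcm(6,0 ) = 0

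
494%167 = 160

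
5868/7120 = 1467/1780 = 0.82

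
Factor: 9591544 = 2^3*857^1*1399^1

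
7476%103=60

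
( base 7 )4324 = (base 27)22p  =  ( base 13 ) 913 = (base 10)1537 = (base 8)3001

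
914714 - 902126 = 12588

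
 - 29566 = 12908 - 42474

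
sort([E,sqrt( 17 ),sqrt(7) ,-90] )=[  -  90 , sqrt(7 ),E,sqrt (17)]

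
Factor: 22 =2^1 * 11^1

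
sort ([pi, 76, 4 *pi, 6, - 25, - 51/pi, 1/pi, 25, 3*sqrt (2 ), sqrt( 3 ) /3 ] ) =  [  -  25, - 51/pi , 1/pi, sqrt(3) /3, pi, 3*sqrt( 2),6, 4*pi , 25, 76]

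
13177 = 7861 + 5316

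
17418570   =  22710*767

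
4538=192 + 4346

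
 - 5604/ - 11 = 5604/11  =  509.45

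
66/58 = 1 + 4/29 = 1.14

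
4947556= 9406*526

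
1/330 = 1/330 = 0.00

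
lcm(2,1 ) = 2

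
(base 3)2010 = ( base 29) 1S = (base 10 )57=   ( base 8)71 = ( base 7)111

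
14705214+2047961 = 16753175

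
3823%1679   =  465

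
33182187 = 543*61109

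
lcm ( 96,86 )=4128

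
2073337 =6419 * 323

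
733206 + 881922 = 1615128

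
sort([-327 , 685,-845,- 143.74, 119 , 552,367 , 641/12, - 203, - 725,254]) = [  -  845,-725 ,-327, - 203, - 143.74,  641/12, 119 , 254,367,552,685 ] 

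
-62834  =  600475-663309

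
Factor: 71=71^1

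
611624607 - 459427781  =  152196826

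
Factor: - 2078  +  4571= 2493 = 3^2*277^1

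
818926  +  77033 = 895959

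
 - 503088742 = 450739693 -953828435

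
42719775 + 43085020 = 85804795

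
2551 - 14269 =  - 11718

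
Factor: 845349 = 3^1*281783^1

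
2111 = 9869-7758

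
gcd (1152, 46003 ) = 1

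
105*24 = 2520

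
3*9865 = 29595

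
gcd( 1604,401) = 401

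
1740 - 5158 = - 3418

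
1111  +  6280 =7391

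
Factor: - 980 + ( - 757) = -3^2*193^1=-1737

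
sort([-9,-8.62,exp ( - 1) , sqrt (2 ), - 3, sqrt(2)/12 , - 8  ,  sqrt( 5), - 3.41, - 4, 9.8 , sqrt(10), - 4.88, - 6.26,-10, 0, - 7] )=[ - 10, - 9,-8.62, - 8 , - 7,-6.26,  -  4.88,- 4,-3.41, - 3, 0, sqrt ( 2)/12, exp( - 1 ), sqrt ( 2), sqrt(5), sqrt(10), 9.8]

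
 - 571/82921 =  - 571/82921 =-  0.01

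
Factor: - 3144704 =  - 2^10 * 37^1*83^1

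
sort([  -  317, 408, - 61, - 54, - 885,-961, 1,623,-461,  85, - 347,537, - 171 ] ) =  [ - 961, - 885,-461, - 347, - 317, - 171 , - 61, - 54,1, 85, 408,537 , 623]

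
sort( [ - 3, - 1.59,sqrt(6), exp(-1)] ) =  [ - 3,-1.59, exp(-1),  sqrt(6)]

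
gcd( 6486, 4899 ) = 69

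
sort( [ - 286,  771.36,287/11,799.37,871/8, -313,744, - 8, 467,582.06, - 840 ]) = [ - 840 , - 313, - 286, - 8, 287/11, 871/8, 467, 582.06,744,771.36 , 799.37]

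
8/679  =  8/679  =  0.01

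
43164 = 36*1199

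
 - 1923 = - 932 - 991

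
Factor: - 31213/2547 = - 3^(- 2)*7^4*13^1*283^ ( - 1)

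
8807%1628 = 667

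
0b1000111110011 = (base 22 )9aj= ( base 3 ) 20022012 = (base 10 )4595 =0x11F3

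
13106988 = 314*41742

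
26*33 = 858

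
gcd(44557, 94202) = 1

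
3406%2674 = 732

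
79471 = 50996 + 28475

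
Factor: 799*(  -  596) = -476204 = -2^2*17^1*47^1 * 149^1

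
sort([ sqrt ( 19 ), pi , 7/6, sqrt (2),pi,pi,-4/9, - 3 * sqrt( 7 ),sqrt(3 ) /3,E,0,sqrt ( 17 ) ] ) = [ - 3*sqrt( 7), - 4/9 , 0,  sqrt( 3) /3, 7/6,sqrt(2), E,pi,  pi , pi, sqrt (17 ),sqrt( 19) ]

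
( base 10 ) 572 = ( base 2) 1000111100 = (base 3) 210012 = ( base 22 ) 140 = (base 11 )480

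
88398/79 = 88398/79 = 1118.96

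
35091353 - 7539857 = 27551496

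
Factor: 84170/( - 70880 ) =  -2^(-4) *19^1=-19/16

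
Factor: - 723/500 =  - 2^(-2)*3^1 *5^(- 3)*241^1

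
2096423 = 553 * 3791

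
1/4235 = 1/4235 = 0.00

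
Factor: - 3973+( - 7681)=  -  2^1 * 5827^1 = -11654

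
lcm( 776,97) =776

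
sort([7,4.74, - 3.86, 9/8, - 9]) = [ -9, - 3.86,9/8, 4.74, 7 ] 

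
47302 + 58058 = 105360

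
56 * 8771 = 491176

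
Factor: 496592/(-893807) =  - 2^4*41^1*523^( - 1 ) * 757^1*1709^(  -  1)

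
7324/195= 7324/195 = 37.56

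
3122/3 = 1040+2/3 = 1040.67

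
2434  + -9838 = -7404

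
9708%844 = 424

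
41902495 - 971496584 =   -  929594089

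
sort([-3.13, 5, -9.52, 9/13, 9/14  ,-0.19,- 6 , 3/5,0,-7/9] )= [-9.52,- 6 ,- 3.13, - 7/9,  -  0.19,0,  3/5,9/14,  9/13,  5] 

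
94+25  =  119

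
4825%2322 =181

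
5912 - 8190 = -2278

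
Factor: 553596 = 2^2*3^1*46133^1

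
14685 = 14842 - 157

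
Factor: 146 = 2^1*73^1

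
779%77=9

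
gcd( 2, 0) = 2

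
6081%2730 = 621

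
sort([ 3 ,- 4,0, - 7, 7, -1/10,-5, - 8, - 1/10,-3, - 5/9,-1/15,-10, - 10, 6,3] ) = [ - 10,  -  10, - 8, - 7,-5, - 4,-3, - 5/9,-1/10, - 1/10,-1/15, 0, 3,3,6,7 ] 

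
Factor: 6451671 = 3^1*1231^1*1747^1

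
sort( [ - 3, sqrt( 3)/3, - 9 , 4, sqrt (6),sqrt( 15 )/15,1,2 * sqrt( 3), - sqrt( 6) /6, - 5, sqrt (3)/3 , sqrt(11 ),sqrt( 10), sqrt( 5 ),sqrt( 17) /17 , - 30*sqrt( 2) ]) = [ - 30*sqrt( 2), - 9,-5,-3, - sqrt( 6)/6,sqrt(17)/17 , sqrt( 15)/15,sqrt ( 3)/3, sqrt( 3) /3, 1, sqrt( 5 ), sqrt(6), sqrt(10 ), sqrt( 11),  2*sqrt(3 ),4]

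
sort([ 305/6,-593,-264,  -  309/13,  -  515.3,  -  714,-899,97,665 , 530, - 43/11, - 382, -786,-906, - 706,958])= [ - 906 ,-899, -786, - 714,-706,  -  593,  -  515.3,- 382,-264, -309/13,- 43/11,305/6, 97, 530, 665, 958 ]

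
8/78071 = 8/78071 = 0.00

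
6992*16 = 111872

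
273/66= 4 + 3/22 = 4.14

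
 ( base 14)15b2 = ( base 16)F28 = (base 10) 3880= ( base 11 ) 2a08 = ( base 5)111010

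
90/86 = 1 + 2/43 = 1.05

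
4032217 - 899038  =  3133179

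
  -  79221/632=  - 79221/632 =- 125.35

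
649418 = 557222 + 92196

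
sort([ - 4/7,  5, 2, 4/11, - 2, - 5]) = [ - 5, - 2, - 4/7, 4/11, 2, 5]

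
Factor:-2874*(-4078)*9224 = 2^5*3^1 * 479^1*1153^1*2039^1 = 108106866528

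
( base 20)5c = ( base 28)40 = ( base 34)3A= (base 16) 70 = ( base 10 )112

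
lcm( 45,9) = 45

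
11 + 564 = 575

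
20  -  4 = 16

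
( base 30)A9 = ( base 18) H3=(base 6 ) 1233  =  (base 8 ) 465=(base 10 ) 309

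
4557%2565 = 1992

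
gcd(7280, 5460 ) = 1820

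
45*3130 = 140850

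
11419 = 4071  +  7348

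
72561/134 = 1083/2 = 541.50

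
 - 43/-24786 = 43/24786 = 0.00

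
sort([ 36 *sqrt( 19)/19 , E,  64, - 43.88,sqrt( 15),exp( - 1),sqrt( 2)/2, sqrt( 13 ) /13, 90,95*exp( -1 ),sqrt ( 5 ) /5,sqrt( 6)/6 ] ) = [-43.88, sqrt ( 13 )/13, exp(-1),sqrt( 6)/6,sqrt(5)/5,sqrt( 2 )/2 , E,sqrt ( 15) , 36*sqrt(19)/19,95*exp( - 1), 64,90] 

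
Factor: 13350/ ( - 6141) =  - 50/23 = -2^1* 5^2*23^( - 1 ) 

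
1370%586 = 198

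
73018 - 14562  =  58456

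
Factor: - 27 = -3^3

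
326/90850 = 163/45425  =  0.00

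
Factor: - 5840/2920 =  - 2 = - 2^1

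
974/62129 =974/62129= 0.02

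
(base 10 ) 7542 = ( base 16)1d76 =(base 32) 7BM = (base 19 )11GI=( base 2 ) 1110101110110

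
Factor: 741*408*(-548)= - 2^5*3^2 *13^1 * 17^1*19^1*137^1 =- 165675744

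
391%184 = 23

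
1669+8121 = 9790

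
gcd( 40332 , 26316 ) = 12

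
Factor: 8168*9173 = 2^3*1021^1*9173^1  =  74925064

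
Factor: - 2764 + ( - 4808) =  - 2^2*3^1 * 631^1  =  - 7572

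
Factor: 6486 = 2^1*3^1 * 23^1*47^1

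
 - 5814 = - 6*969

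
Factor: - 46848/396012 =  - 2^6* 541^( - 1) =- 64/541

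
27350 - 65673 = -38323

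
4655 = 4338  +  317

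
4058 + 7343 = 11401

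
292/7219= 292/7219 = 0.04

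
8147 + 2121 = 10268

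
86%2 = 0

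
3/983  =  3/983 = 0.00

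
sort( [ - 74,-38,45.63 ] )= [ - 74,-38, 45.63 ] 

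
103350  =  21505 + 81845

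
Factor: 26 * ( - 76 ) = -1976 = - 2^3*13^1 * 19^1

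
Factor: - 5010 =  - 2^1*3^1 * 5^1 * 167^1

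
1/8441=1/8441 = 0.00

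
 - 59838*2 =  - 119676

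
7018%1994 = 1036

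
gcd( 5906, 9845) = 1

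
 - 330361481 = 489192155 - 819553636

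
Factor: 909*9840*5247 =46932106320= 2^4*3^5*5^1* 11^1*41^1 * 53^1*101^1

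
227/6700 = 227/6700 = 0.03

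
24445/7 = 3492 + 1/7  =  3492.14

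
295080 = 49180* 6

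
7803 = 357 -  - 7446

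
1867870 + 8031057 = 9898927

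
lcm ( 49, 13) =637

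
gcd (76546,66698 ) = 2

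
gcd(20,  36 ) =4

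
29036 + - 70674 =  - 41638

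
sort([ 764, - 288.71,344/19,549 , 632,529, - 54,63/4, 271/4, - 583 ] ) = [ - 583, - 288.71,- 54,63/4,344/19,271/4,529,549 , 632,764] 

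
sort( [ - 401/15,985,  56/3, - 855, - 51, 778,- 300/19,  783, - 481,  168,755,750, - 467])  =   [ - 855, - 481, - 467, - 51,-401/15, - 300/19 , 56/3,168 , 750 , 755, 778, 783,985]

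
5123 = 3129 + 1994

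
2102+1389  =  3491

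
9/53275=9/53275= 0.00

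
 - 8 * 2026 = -16208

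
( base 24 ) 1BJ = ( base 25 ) 199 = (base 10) 859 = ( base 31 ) rm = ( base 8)1533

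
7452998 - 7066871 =386127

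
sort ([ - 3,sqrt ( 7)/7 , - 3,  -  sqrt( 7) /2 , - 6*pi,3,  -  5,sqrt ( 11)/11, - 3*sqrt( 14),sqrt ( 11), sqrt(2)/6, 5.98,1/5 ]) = [ - 6*pi, - 3*sqrt (14), - 5, - 3, - 3,-sqrt( 7 )/2, 1/5, sqrt(2 )/6,sqrt ( 11 )/11,sqrt(7 )/7,3, sqrt( 11 ),5.98 ]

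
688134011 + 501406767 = 1189540778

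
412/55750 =206/27875 = 0.01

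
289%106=77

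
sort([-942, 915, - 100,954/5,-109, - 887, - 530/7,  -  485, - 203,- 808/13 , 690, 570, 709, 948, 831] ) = [-942,  -  887,  -  485 ,-203,-109, - 100,-530/7, - 808/13,954/5,570,  690,709, 831, 915,  948 ] 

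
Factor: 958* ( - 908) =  - 869864 = - 2^3*227^1*479^1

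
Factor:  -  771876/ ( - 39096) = 2^( - 1)*7^1*181^(-1)*1021^1 = 7147/362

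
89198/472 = 44599/236 = 188.98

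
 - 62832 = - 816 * 77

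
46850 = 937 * 50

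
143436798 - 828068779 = -684631981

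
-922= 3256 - 4178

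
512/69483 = 512/69483=0.01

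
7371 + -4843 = 2528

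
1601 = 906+695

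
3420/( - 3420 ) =-1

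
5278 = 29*182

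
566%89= 32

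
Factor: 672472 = 2^3*84059^1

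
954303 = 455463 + 498840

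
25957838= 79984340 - 54026502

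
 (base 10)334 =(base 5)2314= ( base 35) 9J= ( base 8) 516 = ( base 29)bf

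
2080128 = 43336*48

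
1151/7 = 1151/7 = 164.43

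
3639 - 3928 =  - 289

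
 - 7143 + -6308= - 13451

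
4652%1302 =746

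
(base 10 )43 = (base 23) 1k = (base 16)2B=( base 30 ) 1D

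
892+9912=10804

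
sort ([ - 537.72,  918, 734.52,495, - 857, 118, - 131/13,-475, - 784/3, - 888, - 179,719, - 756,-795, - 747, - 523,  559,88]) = [-888,-857, -795, - 756,-747  , - 537.72, - 523, - 475, - 784/3, -179, - 131/13, 88, 118, 495, 559, 719,734.52, 918]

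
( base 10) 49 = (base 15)34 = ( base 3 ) 1211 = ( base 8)61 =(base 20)29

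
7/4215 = 7/4215 = 0.00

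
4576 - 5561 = -985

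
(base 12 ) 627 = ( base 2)1101111111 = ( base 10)895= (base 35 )pk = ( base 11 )744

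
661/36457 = 661/36457 = 0.02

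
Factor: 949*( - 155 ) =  - 147095 = -5^1*13^1*31^1*73^1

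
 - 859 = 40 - 899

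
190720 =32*5960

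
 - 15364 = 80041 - 95405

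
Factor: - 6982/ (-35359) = 2^1*19^( - 1 )*1861^( - 1)*3491^1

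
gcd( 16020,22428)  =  3204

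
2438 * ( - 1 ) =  - 2438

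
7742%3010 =1722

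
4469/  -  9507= - 1 + 5038/9507 = - 0.47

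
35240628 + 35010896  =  70251524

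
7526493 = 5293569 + 2232924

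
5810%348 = 242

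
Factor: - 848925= - 3^2*5^2*7^3*11^1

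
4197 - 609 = 3588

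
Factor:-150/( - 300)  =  2^ ( - 1 )  =  1/2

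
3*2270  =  6810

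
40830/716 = 57 + 9/358 = 57.03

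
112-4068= -3956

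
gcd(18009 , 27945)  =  621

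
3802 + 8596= 12398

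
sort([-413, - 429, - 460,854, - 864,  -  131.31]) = [-864, - 460,-429, - 413, -131.31,854 ]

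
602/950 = 301/475 = 0.63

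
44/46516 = 11/11629 = 0.00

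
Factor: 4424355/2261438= 2^(-1)*3^3*5^1*13^1*2521^1 * 1130719^( - 1 ) 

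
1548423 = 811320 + 737103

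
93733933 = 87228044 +6505889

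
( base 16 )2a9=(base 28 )O9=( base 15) 306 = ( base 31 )LU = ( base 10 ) 681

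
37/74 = 1/2 = 0.50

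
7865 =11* 715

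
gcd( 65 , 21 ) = 1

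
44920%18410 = 8100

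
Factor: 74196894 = 2^1*3^1*2293^1*5393^1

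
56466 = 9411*6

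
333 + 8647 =8980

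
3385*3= 10155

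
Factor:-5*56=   -  2^3*5^1*7^1 = - 280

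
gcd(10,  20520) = 10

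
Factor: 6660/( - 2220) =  - 3=- 3^1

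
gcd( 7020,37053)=9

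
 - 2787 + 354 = -2433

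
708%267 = 174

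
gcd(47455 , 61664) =1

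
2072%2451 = 2072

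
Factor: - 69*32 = - 2208 = - 2^5*3^1*23^1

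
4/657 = 4/657  =  0.01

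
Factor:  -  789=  - 3^1*263^1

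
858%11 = 0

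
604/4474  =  302/2237= 0.14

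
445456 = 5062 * 88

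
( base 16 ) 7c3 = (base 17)6ef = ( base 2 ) 11111000011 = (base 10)1987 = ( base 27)2JG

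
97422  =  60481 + 36941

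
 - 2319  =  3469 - 5788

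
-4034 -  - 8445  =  4411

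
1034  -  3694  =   - 2660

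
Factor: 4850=2^1*5^2*97^1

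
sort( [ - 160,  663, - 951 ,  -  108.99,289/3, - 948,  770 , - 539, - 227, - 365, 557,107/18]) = [ - 951, - 948, - 539,  -  365, - 227, - 160,-108.99, 107/18,  289/3, 557, 663, 770]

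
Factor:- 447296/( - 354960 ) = 2^2*3^( - 2)*5^( - 1 )*17^( - 1)* 241^1 = 964/765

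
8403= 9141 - 738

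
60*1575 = 94500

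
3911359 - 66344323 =-62432964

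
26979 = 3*8993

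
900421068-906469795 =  - 6048727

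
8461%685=241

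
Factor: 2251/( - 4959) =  - 3^(-2)*19^ (- 1 )*29^(-1)*2251^1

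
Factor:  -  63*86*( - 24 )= 130032 = 2^4*3^3*7^1*43^1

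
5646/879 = 6 + 124/293 = 6.42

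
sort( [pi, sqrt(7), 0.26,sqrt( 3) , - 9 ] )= [ - 9, 0.26,sqrt (3), sqrt(7), pi] 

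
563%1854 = 563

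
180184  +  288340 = 468524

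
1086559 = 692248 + 394311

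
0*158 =0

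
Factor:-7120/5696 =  -2^( - 2)*5^1 = - 5/4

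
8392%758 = 54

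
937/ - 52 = -937/52 = - 18.02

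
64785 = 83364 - 18579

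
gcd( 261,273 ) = 3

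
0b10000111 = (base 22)63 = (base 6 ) 343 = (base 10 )135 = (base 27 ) 50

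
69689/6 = 11614 + 5/6  =  11614.83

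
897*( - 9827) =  - 8814819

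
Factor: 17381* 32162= 559007722 = 2^1*7^1*13^2*191^1*1237^1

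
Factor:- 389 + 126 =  - 263 =-263^1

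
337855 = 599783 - 261928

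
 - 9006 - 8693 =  - 17699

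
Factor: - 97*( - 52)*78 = 393432  =  2^3*3^1*13^2*97^1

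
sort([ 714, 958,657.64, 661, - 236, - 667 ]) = [ - 667,-236, 657.64, 661, 714,958]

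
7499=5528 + 1971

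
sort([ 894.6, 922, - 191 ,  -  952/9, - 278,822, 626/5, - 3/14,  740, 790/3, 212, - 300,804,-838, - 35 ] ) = [ -838,-300, - 278, - 191, - 952/9,-35, - 3/14,626/5,212,790/3,740,804,822,894.6,922 ] 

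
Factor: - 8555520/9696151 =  - 2^10*3^1 * 5^1*557^1*571^(-1)*16981^(- 1 ) 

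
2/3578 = 1/1789  =  0.00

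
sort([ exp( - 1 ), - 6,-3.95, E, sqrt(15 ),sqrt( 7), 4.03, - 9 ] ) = [ - 9 ,-6,-3.95,exp( - 1 ), sqrt(7), E, sqrt(15 ) , 4.03]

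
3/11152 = 3/11152 = 0.00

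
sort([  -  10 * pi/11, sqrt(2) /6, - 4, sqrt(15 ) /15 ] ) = [ - 4, - 10*pi/11,sqrt(2) /6, sqrt(15)/15 ] 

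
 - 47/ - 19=2  +  9/19  =  2.47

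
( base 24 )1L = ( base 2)101101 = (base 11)41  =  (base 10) 45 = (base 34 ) 1B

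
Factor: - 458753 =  - 79^1*5807^1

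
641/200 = 641/200 = 3.21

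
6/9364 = 3/4682=0.00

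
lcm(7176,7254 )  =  667368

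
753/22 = 753/22=34.23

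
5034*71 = 357414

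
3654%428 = 230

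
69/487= 69/487 = 0.14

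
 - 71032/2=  - 35516 = - 35516.00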